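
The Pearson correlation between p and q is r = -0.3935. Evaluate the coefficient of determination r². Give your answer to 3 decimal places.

0.155

r² = (-0.3935)² = 0.155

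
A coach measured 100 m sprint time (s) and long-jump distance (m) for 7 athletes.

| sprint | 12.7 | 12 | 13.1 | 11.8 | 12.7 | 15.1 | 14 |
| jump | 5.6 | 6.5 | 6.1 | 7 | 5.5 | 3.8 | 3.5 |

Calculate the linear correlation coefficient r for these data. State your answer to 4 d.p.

n = 7, Σx = 91.4, Σy = 38, Σx² = 1201.44, Σy² = 216.76, Σxy = 487.86
nΣxy − ΣxΣy = 3415.02 − 3473.2 = -58.18
nΣx² − (Σx)² = 8410.08 − 8353.96 = 56.12; nΣy² − (Σy)² = 1517.32 − 1444 = 73.32
r = -58.18 / √(56.12 × 73.32) = -58.18 / 64.1461 ≈ -0.9070

-0.9070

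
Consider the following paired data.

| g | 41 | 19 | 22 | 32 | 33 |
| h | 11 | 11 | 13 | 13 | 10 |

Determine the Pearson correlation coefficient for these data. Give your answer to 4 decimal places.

-0.2762

n = 5, Σg = 147, Σh = 58, Σg² = 4639, Σh² = 680, Σgh = 1692
nΣgh − ΣgΣh = 8460 − 8526 = -66
nΣg² − (Σg)² = 23195 − 21609 = 1586; nΣh² − (Σh)² = 3400 − 3364 = 36
r = -66 / √(1586 × 36) = -66 / 238.9477 ≈ -0.2762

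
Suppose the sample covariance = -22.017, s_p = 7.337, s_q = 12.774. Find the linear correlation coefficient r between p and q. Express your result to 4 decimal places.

r = Cov(p,q) / (s_p · s_q) = -22.017 / (7.337 × 12.774)
  = -22.017 / 93.7228 ≈ -0.2349

-0.2349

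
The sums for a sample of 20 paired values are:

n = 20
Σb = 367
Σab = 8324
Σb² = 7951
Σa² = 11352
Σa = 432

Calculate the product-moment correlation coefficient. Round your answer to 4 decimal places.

0.2531

r = (nΣab − ΣaΣb) / √[(nΣa² − (Σa)²)(nΣb² − (Σb)²)]
Numerator: 20×8324 − 432×367 = 7936
Denominator: √[(227040 − 186624)(159020 − 134689)] = √[40416 × 24331] = 31358.5984
r = 7936 / 31358.5984 ≈ 0.2531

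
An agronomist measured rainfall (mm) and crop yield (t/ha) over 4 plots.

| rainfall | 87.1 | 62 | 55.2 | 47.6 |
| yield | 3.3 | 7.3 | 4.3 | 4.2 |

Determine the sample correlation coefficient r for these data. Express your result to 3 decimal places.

-0.285

n = 4, Σx = 251.9, Σy = 19.1, Σx² = 16743.21, Σy² = 100.31, Σxy = 1177.31
nΣxy − ΣxΣy = 4709.24 − 4811.29 = -102.05
nΣx² − (Σx)² = 66972.84 − 63453.61 = 3519.23; nΣy² − (Σy)² = 401.24 − 364.81 = 36.43
r = -102.05 / √(3519.23 × 36.43) = -102.05 / 358.0580 ≈ -0.285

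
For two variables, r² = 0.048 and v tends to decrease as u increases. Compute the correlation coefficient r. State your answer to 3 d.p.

|r| = √0.048 = 0.219
The association is negative, so r = −0.219.

-0.219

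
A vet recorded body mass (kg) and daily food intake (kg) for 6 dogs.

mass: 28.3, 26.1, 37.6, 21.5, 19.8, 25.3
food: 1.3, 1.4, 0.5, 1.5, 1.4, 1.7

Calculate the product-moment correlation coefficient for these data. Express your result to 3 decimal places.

n = 6, Σx = 158.6, Σy = 7.8, Σx² = 4390.24, Σy² = 11, Σxy = 195.11
nΣxy − ΣxΣy = 1170.66 − 1237.08 = -66.42
nΣx² − (Σx)² = 26341.44 − 25153.96 = 1187.48; nΣy² − (Σy)² = 66 − 60.84 = 5.16
r = -66.42 / √(1187.48 × 5.16) = -66.42 / 78.2777 ≈ -0.849

-0.849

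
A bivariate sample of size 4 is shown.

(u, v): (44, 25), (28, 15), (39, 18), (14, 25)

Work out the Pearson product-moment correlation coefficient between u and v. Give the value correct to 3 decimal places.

n = 4, Σu = 125, Σv = 83, Σu² = 4437, Σv² = 1799, Σuv = 2572
nΣuv − ΣuΣv = 10288 − 10375 = -87
nΣu² − (Σu)² = 17748 − 15625 = 2123; nΣv² − (Σv)² = 7196 − 6889 = 307
r = -87 / √(2123 × 307) = -87 / 807.3172 ≈ -0.108

-0.108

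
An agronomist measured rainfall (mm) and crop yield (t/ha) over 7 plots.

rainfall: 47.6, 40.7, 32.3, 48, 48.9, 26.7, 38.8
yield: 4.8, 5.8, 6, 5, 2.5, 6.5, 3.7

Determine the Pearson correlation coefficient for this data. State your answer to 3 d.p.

n = 7, Σx = 283, Σy = 34.3, Σx² = 11879.08, Σy² = 179.87, Σxy = 1337.7
nΣxy − ΣxΣy = 9363.9 − 9706.9 = -343
nΣx² − (Σx)² = 83153.56 − 80089 = 3064.56; nΣy² − (Σy)² = 1259.09 − 1176.49 = 82.6
r = -343 / √(3064.56 × 82.6) = -343 / 503.1229 ≈ -0.682

-0.682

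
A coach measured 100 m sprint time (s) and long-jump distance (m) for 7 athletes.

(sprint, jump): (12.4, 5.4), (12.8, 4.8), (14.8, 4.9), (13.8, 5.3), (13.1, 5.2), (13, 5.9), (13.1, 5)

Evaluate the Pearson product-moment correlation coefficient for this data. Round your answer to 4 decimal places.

n = 7, Σx = 93, Σy = 36.5, Σx² = 1239.3, Σy² = 191.15, Σxy = 484.38
nΣxy − ΣxΣy = 3390.66 − 3394.5 = -3.84
nΣx² − (Σx)² = 8675.1 − 8649 = 26.1; nΣy² − (Σy)² = 1338.05 − 1332.25 = 5.8
r = -3.84 / √(26.1 × 5.8) = -3.84 / 12.3037 ≈ -0.3121

-0.3121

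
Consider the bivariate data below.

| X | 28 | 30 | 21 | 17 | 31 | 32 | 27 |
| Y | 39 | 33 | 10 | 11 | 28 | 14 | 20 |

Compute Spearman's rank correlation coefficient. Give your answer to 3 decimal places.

Rank X: 4, 5, 2, 1, 6, 7, 3
Rank Y: 7, 6, 1, 2, 5, 3, 4
d = rank(X) − rank(Y): -3, -1, 1, -1, 1, 4, -1; Σd² = 30
ρ = 1 − 6Σd² / [n(n²−1)] = 1 − 6×30 / (7×48) = 1 − 180/336 ≈ 0.464

0.464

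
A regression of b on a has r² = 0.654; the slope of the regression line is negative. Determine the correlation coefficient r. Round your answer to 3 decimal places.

|r| = √0.654 = 0.809
The association is negative, so r = −0.809.

-0.809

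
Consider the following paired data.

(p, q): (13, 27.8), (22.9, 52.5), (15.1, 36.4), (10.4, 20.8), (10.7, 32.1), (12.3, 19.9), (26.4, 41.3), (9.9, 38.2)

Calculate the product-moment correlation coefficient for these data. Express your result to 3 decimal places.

n = 8, Σp = 120.7, Σq = 269, Σp² = 2090.33, Σq² = 9878.04, Σpq = 4386.35
nΣpq − ΣpΣq = 35090.8 − 32468.3 = 2622.5
nΣp² − (Σp)² = 16722.64 − 14568.49 = 2154.15; nΣq² − (Σq)² = 79024.32 − 72361 = 6663.32
r = 2622.5 / √(2154.15 × 6663.32) = 2622.5 / 3788.6397 ≈ 0.692

0.692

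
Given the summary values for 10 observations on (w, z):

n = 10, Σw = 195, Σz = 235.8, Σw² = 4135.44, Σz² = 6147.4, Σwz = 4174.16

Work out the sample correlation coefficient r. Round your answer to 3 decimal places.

-0.959

r = (nΣwz − ΣwΣz) / √[(nΣw² − (Σw)²)(nΣz² − (Σz)²)]
Numerator: 10×4174.16 − 195×235.8 = -4239.4
Denominator: √[(41354.4 − 38025)(61474 − 55601.64)] = √[3329.4 × 5872.36] = 4421.7005
r = -4239.4 / 4421.7005 ≈ -0.959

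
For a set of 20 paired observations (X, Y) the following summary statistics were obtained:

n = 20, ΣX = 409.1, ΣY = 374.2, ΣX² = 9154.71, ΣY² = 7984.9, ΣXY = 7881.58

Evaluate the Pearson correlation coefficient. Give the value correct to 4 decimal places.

0.2584

r = (nΣXY − ΣXΣY) / √[(nΣX² − (ΣX)²)(nΣY² − (ΣY)²)]
Numerator: 20×7881.58 − 409.1×374.2 = 4546.38
Denominator: √[(183094.2 − 167362.81)(159698 − 140025.64)] = √[15731.39 × 19672.36] = 17591.8608
r = 4546.38 / 17591.8608 ≈ 0.2584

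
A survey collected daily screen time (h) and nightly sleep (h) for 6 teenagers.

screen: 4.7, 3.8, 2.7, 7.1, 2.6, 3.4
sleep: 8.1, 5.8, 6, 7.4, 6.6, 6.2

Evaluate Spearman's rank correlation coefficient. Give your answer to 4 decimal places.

Rank screen: 5, 4, 2, 6, 1, 3
Rank sleep: 6, 1, 2, 5, 4, 3
d = rank(screen) − rank(sleep): -1, 3, 0, 1, -3, 0; Σd² = 20
ρ = 1 − 6Σd² / [n(n²−1)] = 1 − 6×20 / (6×35) = 1 − 120/210 ≈ 0.4286

0.4286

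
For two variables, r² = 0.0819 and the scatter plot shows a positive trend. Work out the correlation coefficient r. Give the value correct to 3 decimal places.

|r| = √0.0819 = 0.286
The association is positive, so r = 0.286.

0.286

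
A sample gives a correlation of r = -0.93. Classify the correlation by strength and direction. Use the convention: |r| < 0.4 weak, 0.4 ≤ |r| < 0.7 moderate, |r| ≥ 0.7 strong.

strong negative

r = -0.93 < 0 so the relationship is negative.
|r| = 0.93, which falls in the strong range.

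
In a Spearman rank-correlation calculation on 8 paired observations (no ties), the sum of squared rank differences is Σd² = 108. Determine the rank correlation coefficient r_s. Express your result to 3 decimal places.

-0.286

ρ = 1 − 6Σd² / [n(n²−1)] = 1 − 6×108 / (8×63)
  = 1 − 648/504 = 1 − 1.2857 ≈ -0.286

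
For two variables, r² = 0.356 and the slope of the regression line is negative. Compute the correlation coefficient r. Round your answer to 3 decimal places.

-0.597

|r| = √0.356 = 0.597
The association is negative, so r = −0.597.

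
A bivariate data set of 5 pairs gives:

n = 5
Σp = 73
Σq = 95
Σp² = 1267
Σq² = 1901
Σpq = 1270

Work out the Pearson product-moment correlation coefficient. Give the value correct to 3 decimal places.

-0.842

r = (nΣpq − ΣpΣq) / √[(nΣp² − (Σp)²)(nΣq² − (Σq)²)]
Numerator: 5×1270 − 73×95 = -585
Denominator: √[(6335 − 5329)(9505 − 9025)] = √[1006 × 480] = 694.8957
r = -585 / 694.8957 ≈ -0.842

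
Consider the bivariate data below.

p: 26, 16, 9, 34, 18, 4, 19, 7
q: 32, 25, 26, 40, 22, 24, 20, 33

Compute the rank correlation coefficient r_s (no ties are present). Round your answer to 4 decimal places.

0.1905

Rank p: 7, 4, 3, 8, 5, 1, 6, 2
Rank q: 6, 4, 5, 8, 2, 3, 1, 7
d = rank(p) − rank(q): 1, 0, -2, 0, 3, -2, 5, -5; Σd² = 68
ρ = 1 − 6Σd² / [n(n²−1)] = 1 − 6×68 / (8×63) = 1 − 408/504 ≈ 0.1905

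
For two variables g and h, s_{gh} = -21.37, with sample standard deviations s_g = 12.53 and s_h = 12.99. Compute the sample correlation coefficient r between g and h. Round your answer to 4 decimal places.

r = Cov(g,h) / (s_g · s_h) = -21.37 / (12.53 × 12.99)
  = -21.37 / 162.7647 ≈ -0.1313

-0.1313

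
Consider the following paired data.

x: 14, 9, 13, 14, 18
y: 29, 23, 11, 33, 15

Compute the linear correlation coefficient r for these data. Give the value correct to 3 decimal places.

n = 5, Σx = 68, Σy = 111, Σx² = 966, Σy² = 2805, Σxy = 1488
nΣxy − ΣxΣy = 7440 − 7548 = -108
nΣx² − (Σx)² = 4830 − 4624 = 206; nΣy² − (Σy)² = 14025 − 12321 = 1704
r = -108 / √(206 × 1704) = -108 / 592.4728 ≈ -0.182

-0.182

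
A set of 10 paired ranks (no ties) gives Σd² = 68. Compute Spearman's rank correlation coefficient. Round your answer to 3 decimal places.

ρ = 1 − 6Σd² / [n(n²−1)] = 1 − 6×68 / (10×99)
  = 1 − 408/990 = 1 − 0.4121 ≈ 0.588

0.588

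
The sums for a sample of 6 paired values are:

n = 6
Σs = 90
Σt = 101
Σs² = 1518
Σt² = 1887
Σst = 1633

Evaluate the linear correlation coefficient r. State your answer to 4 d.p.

r = (nΣst − ΣsΣt) / √[(nΣs² − (Σs)²)(nΣt² − (Σt)²)]
Numerator: 6×1633 − 90×101 = 708
Denominator: √[(9108 − 8100)(11322 − 10201)] = √[1008 × 1121] = 1062.9995
r = 708 / 1062.9995 ≈ 0.6660

0.6660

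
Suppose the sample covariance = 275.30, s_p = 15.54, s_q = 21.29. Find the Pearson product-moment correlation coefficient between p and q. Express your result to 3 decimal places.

r = Cov(p,q) / (s_p · s_q) = 275.30 / (15.54 × 21.29)
  = 275.30 / 330.8466 ≈ 0.832

0.832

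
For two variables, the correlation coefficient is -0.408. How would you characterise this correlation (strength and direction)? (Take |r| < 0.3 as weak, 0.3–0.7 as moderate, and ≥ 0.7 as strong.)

r = -0.408 < 0 so the relationship is negative.
|r| = 0.408, which falls in the moderate range.

moderate negative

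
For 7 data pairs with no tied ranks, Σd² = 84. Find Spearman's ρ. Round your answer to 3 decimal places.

ρ = 1 − 6Σd² / [n(n²−1)] = 1 − 6×84 / (7×48)
  = 1 − 504/336 = 1 − 1.5000 ≈ -0.500

-0.500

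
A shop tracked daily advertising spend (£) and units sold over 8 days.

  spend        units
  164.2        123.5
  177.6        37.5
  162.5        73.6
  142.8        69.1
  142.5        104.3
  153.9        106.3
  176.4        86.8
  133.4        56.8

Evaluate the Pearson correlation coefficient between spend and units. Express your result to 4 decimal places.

-0.0588

n = 8, Σx = 1253.3, Σy = 657.9, Σx² = 198205.47, Σy² = 59788.93, Σxy = 102877.14
nΣxy − ΣxΣy = 823017.12 − 824546.07 = -1528.95
nΣx² − (Σx)² = 1585643.76 − 1570760.89 = 14882.87; nΣy² − (Σy)² = 478311.44 − 432832.41 = 45479.03
r = -1528.95 / √(14882.87 × 45479.03) = -1528.95 / 26016.5042 ≈ -0.0588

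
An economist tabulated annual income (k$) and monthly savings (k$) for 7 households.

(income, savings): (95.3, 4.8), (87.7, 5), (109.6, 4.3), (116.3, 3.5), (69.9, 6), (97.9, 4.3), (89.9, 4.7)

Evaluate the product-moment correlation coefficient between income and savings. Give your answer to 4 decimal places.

-0.9615

n = 7, Σx = 666.6, Σy = 32.6, Σx² = 64863.66, Σy² = 155.36, Σxy = 3037.17
nΣxy − ΣxΣy = 21260.19 − 21731.16 = -470.97
nΣx² − (Σx)² = 454045.62 − 444355.56 = 9690.06; nΣy² − (Σy)² = 1087.52 − 1062.76 = 24.76
r = -470.97 / √(9690.06 × 24.76) = -470.97 / 489.8223 ≈ -0.9615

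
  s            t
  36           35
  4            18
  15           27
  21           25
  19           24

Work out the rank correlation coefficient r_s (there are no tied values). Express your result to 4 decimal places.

0.7000

Rank s: 5, 1, 2, 4, 3
Rank t: 5, 1, 4, 3, 2
d = rank(s) − rank(t): 0, 0, -2, 1, 1; Σd² = 6
ρ = 1 − 6Σd² / [n(n²−1)] = 1 − 6×6 / (5×24) = 1 − 36/120 ≈ 0.7000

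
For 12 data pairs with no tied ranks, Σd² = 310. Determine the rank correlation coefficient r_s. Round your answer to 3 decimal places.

-0.084

ρ = 1 − 6Σd² / [n(n²−1)] = 1 − 6×310 / (12×143)
  = 1 − 1860/1716 = 1 − 1.0839 ≈ -0.084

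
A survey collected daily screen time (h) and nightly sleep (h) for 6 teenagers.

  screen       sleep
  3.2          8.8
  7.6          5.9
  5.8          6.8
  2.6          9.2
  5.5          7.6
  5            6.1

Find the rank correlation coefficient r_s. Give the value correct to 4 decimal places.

Rank screen: 2, 6, 5, 1, 4, 3
Rank sleep: 5, 1, 3, 6, 4, 2
d = rank(screen) − rank(sleep): -3, 5, 2, -5, 0, 1; Σd² = 64
ρ = 1 − 6Σd² / [n(n²−1)] = 1 − 6×64 / (6×35) = 1 − 384/210 ≈ -0.8286

-0.8286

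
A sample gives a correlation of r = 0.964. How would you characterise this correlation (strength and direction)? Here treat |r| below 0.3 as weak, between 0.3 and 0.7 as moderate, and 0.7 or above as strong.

r = 0.964 > 0 so the relationship is positive.
|r| = 0.964, which falls in the strong range.

strong positive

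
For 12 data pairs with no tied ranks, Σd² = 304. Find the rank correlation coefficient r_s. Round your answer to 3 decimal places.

-0.063

ρ = 1 − 6Σd² / [n(n²−1)] = 1 − 6×304 / (12×143)
  = 1 − 1824/1716 = 1 − 1.0629 ≈ -0.063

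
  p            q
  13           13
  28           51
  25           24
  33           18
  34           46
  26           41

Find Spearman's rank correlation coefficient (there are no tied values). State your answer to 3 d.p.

Rank p: 1, 4, 2, 5, 6, 3
Rank q: 1, 6, 3, 2, 5, 4
d = rank(p) − rank(q): 0, -2, -1, 3, 1, -1; Σd² = 16
ρ = 1 − 6Σd² / [n(n²−1)] = 1 − 6×16 / (6×35) = 1 − 96/210 ≈ 0.543

0.543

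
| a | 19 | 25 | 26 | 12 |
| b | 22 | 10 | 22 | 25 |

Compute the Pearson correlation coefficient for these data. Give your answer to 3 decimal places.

-0.617

n = 4, Σa = 82, Σb = 79, Σa² = 1806, Σb² = 1693, Σab = 1540
nΣab − ΣaΣb = 6160 − 6478 = -318
nΣa² − (Σa)² = 7224 − 6724 = 500; nΣb² − (Σb)² = 6772 − 6241 = 531
r = -318 / √(500 × 531) = -318 / 515.2669 ≈ -0.617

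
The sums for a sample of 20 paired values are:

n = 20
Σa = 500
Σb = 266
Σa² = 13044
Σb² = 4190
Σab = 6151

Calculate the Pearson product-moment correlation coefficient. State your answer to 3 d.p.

r = (nΣab − ΣaΣb) / √[(nΣa² − (Σa)²)(nΣb² − (Σb)²)]
Numerator: 20×6151 − 500×266 = -9980
Denominator: √[(260880 − 250000)(83800 − 70756)] = √[10880 × 13044] = 11912.9644
r = -9980 / 11912.9644 ≈ -0.838

-0.838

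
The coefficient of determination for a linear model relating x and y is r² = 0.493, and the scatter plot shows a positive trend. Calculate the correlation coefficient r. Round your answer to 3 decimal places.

0.702

|r| = √0.493 = 0.702
The association is positive, so r = 0.702.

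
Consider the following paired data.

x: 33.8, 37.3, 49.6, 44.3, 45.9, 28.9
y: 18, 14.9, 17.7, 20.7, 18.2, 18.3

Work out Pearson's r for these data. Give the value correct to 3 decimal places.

0.204

n = 6, Σx = 239.8, Σy = 107.8, Σx² = 9898.4, Σy² = 1953.92, Σxy = 4323.35
nΣxy − ΣxΣy = 25940.1 − 25850.44 = 89.66
nΣx² − (Σx)² = 59390.4 − 57504.04 = 1886.36; nΣy² − (Σy)² = 11723.52 − 11620.84 = 102.68
r = 89.66 / √(1886.36 × 102.68) = 89.66 / 440.1039 ≈ 0.204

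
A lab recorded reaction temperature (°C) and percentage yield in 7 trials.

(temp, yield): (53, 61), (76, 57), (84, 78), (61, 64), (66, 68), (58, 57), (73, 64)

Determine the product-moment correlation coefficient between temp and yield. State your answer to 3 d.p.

0.576

n = 7, Σx = 471, Σy = 449, Σx² = 32411, Σy² = 29119, Σxy = 30487
nΣxy − ΣxΣy = 213409 − 211479 = 1930
nΣx² − (Σx)² = 226877 − 221841 = 5036; nΣy² − (Σy)² = 203833 − 201601 = 2232
r = 1930 / √(5036 × 2232) = 1930 / 3352.6634 ≈ 0.576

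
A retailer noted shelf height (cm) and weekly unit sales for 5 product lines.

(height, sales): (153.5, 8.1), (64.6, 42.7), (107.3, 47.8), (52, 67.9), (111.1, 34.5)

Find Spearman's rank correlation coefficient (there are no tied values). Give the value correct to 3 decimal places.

-0.900

Rank height: 5, 2, 3, 1, 4
Rank sales: 1, 3, 4, 5, 2
d = rank(height) − rank(sales): 4, -1, -1, -4, 2; Σd² = 38
ρ = 1 − 6Σd² / [n(n²−1)] = 1 − 6×38 / (5×24) = 1 − 228/120 ≈ -0.900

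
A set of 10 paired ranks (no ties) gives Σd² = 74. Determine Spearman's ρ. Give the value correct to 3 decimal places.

ρ = 1 − 6Σd² / [n(n²−1)] = 1 − 6×74 / (10×99)
  = 1 − 444/990 = 1 − 0.4485 ≈ 0.552

0.552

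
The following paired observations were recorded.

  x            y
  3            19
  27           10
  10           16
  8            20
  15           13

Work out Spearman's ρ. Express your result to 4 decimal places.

-0.9000

Rank x: 1, 5, 3, 2, 4
Rank y: 4, 1, 3, 5, 2
d = rank(x) − rank(y): -3, 4, 0, -3, 2; Σd² = 38
ρ = 1 − 6Σd² / [n(n²−1)] = 1 − 6×38 / (5×24) = 1 − 228/120 ≈ -0.9000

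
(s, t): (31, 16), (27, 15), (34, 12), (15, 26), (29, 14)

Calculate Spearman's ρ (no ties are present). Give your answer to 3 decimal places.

Rank s: 4, 2, 5, 1, 3
Rank t: 4, 3, 1, 5, 2
d = rank(s) − rank(t): 0, -1, 4, -4, 1; Σd² = 34
ρ = 1 − 6Σd² / [n(n²−1)] = 1 − 6×34 / (5×24) = 1 − 204/120 ≈ -0.700

-0.700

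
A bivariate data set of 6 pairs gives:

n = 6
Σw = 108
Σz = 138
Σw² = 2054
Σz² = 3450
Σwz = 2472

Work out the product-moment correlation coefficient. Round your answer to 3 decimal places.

r = (nΣwz − ΣwΣz) / √[(nΣw² − (Σw)²)(nΣz² − (Σz)²)]
Numerator: 6×2472 − 108×138 = -72
Denominator: √[(12324 − 11664)(20700 − 19044)] = √[660 × 1656] = 1045.4473
r = -72 / 1045.4473 ≈ -0.069

-0.069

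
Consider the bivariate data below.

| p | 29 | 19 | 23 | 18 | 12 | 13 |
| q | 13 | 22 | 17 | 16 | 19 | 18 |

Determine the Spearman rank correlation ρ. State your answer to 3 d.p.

-0.543

Rank p: 6, 4, 5, 3, 1, 2
Rank q: 1, 6, 3, 2, 5, 4
d = rank(p) − rank(q): 5, -2, 2, 1, -4, -2; Σd² = 54
ρ = 1 − 6Σd² / [n(n²−1)] = 1 − 6×54 / (6×35) = 1 − 324/210 ≈ -0.543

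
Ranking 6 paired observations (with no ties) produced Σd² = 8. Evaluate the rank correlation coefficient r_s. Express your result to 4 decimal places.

ρ = 1 − 6Σd² / [n(n²−1)] = 1 − 6×8 / (6×35)
  = 1 − 48/210 = 1 − 0.22857 ≈ 0.7714

0.7714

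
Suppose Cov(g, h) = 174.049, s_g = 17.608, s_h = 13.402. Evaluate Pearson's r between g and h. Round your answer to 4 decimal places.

r = Cov(g,h) / (s_g · s_h) = 174.049 / (17.608 × 13.402)
  = 174.049 / 235.9824 ≈ 0.7376

0.7376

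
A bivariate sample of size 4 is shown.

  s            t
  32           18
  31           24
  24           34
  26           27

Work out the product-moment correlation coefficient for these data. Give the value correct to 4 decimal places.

n = 4, Σs = 113, Σt = 103, Σs² = 3237, Σt² = 2785, Σst = 2838
nΣst − ΣsΣt = 11352 − 11639 = -287
nΣs² − (Σs)² = 12948 − 12769 = 179; nΣt² − (Σt)² = 11140 − 10609 = 531
r = -287 / √(179 × 531) = -287 / 308.3002 ≈ -0.9309

-0.9309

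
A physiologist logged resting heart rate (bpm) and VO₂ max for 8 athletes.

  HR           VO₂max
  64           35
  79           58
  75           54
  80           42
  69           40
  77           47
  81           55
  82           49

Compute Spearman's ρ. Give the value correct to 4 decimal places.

Rank HR: 1, 5, 3, 6, 2, 4, 7, 8
Rank VO₂max: 1, 8, 6, 3, 2, 4, 7, 5
d = rank(HR) − rank(VO₂max): 0, -3, -3, 3, 0, 0, 0, 3; Σd² = 36
ρ = 1 − 6Σd² / [n(n²−1)] = 1 − 6×36 / (8×63) = 1 − 216/504 ≈ 0.5714

0.5714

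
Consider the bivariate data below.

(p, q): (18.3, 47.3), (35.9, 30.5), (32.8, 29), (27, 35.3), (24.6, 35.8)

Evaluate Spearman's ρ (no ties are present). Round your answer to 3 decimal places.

-0.900

Rank p: 1, 5, 4, 3, 2
Rank q: 5, 2, 1, 3, 4
d = rank(p) − rank(q): -4, 3, 3, 0, -2; Σd² = 38
ρ = 1 − 6Σd² / [n(n²−1)] = 1 − 6×38 / (5×24) = 1 − 228/120 ≈ -0.900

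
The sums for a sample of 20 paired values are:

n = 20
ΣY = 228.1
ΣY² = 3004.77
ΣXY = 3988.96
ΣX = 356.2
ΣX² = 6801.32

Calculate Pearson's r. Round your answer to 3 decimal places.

r = (nΣXY − ΣXΣY) / √[(nΣX² − (ΣX)²)(nΣY² − (ΣY)²)]
Numerator: 20×3988.96 − 356.2×228.1 = -1470.02
Denominator: √[(136026.4 − 126878.44)(60095.4 − 52029.61)] = √[9147.96 × 8065.79] = 8589.8501
r = -1470.02 / 8589.8501 ≈ -0.171

-0.171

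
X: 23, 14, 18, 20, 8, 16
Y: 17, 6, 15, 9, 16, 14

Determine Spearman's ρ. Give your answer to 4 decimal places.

Rank X: 6, 2, 4, 5, 1, 3
Rank Y: 6, 1, 4, 2, 5, 3
d = rank(X) − rank(Y): 0, 1, 0, 3, -4, 0; Σd² = 26
ρ = 1 − 6Σd² / [n(n²−1)] = 1 − 6×26 / (6×35) = 1 − 156/210 ≈ 0.2571

0.2571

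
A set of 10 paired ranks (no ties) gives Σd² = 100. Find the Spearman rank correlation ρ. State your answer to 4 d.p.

0.3939

ρ = 1 − 6Σd² / [n(n²−1)] = 1 − 6×100 / (10×99)
  = 1 − 600/990 = 1 − 0.60606 ≈ 0.3939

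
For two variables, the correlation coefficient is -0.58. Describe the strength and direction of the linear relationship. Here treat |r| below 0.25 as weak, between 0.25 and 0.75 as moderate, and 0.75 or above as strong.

r = -0.58 < 0 so the relationship is negative.
|r| = 0.58, which falls in the moderate range.

moderate negative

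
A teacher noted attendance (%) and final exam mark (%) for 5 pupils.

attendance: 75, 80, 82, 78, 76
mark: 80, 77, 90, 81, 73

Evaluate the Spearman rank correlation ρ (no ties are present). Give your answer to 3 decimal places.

Rank attendance: 1, 4, 5, 3, 2
Rank mark: 3, 2, 5, 4, 1
d = rank(attendance) − rank(mark): -2, 2, 0, -1, 1; Σd² = 10
ρ = 1 − 6Σd² / [n(n²−1)] = 1 − 6×10 / (5×24) = 1 − 60/120 ≈ 0.500

0.500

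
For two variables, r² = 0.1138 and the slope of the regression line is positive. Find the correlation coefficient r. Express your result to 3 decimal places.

0.337

|r| = √0.1138 = 0.337
The association is positive, so r = 0.337.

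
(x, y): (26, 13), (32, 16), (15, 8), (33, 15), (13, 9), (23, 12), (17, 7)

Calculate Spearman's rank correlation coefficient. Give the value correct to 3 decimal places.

0.821

Rank x: 5, 6, 2, 7, 1, 4, 3
Rank y: 5, 7, 2, 6, 3, 4, 1
d = rank(x) − rank(y): 0, -1, 0, 1, -2, 0, 2; Σd² = 10
ρ = 1 − 6Σd² / [n(n²−1)] = 1 − 6×10 / (7×48) = 1 − 60/336 ≈ 0.821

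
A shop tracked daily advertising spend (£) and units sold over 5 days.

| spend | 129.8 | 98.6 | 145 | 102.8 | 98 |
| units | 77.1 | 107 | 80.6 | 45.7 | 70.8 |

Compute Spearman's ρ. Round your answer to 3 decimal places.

Rank spend: 4, 2, 5, 3, 1
Rank units: 3, 5, 4, 1, 2
d = rank(spend) − rank(units): 1, -3, 1, 2, -1; Σd² = 16
ρ = 1 − 6Σd² / [n(n²−1)] = 1 − 6×16 / (5×24) = 1 − 96/120 ≈ 0.200

0.200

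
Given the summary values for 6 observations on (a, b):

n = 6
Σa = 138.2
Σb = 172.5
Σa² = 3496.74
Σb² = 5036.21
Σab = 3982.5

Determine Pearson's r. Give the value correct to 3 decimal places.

r = (nΣab − ΣaΣb) / √[(nΣa² − (Σa)²)(nΣb² − (Σb)²)]
Numerator: 6×3982.5 − 138.2×172.5 = 55.5
Denominator: √[(20980.44 − 19099.24)(30217.26 − 29756.25)] = √[1881.2 × 461.01] = 931.2637
r = 55.5 / 931.2637 ≈ 0.060

0.060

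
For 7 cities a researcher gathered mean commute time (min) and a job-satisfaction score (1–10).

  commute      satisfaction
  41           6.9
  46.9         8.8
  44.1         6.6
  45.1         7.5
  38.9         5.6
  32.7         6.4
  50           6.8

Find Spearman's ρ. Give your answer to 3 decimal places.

Rank commute: 3, 6, 4, 5, 2, 1, 7
Rank satisfaction: 5, 7, 3, 6, 1, 2, 4
d = rank(commute) − rank(satisfaction): -2, -1, 1, -1, 1, -1, 3; Σd² = 18
ρ = 1 − 6Σd² / [n(n²−1)] = 1 − 6×18 / (7×48) = 1 − 108/336 ≈ 0.679

0.679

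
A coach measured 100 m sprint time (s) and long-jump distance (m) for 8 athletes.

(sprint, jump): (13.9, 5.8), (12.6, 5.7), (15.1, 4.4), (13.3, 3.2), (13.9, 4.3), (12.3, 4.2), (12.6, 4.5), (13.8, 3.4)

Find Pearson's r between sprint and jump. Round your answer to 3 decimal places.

-0.089

n = 8, Σx = 107.5, Σy = 35.5, Σx² = 1450.57, Σy² = 163.67, Σxy = 476.49
nΣxy − ΣxΣy = 3811.92 − 3816.25 = -4.33
nΣx² − (Σx)² = 11604.56 − 11556.25 = 48.31; nΣy² − (Σy)² = 1309.36 − 1260.25 = 49.11
r = -4.33 / √(48.31 × 49.11) = -4.33 / 48.7084 ≈ -0.089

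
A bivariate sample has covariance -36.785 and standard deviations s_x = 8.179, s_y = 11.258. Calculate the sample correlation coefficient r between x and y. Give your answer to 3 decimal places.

r = Cov(x,y) / (s_x · s_y) = -36.785 / (8.179 × 11.258)
  = -36.785 / 92.0792 ≈ -0.399

-0.399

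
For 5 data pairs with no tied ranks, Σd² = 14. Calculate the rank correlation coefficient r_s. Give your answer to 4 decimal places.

0.3000

ρ = 1 − 6Σd² / [n(n²−1)] = 1 − 6×14 / (5×24)
  = 1 − 84/120 = 1 − 0.70000 ≈ 0.3000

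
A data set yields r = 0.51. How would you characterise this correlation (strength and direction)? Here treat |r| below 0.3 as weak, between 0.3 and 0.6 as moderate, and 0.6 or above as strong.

r = 0.51 > 0 so the relationship is positive.
|r| = 0.51, which falls in the moderate range.

moderate positive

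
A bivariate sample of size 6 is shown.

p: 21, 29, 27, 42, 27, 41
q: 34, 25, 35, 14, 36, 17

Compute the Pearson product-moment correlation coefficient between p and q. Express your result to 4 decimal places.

n = 6, Σp = 187, Σq = 161, Σp² = 6185, Σq² = 4787, Σpq = 4641
nΣpq − ΣpΣq = 27846 − 30107 = -2261
nΣp² − (Σp)² = 37110 − 34969 = 2141; nΣq² − (Σq)² = 28722 − 25921 = 2801
r = -2261 / √(2141 × 2801) = -2261 / 2448.8652 ≈ -0.9233

-0.9233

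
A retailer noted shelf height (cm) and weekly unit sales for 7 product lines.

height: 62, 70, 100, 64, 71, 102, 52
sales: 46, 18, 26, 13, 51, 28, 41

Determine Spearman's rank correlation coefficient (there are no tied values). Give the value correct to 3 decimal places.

Rank height: 2, 4, 6, 3, 5, 7, 1
Rank sales: 6, 2, 3, 1, 7, 4, 5
d = rank(height) − rank(sales): -4, 2, 3, 2, -2, 3, -4; Σd² = 62
ρ = 1 − 6Σd² / [n(n²−1)] = 1 − 6×62 / (7×48) = 1 − 372/336 ≈ -0.107

-0.107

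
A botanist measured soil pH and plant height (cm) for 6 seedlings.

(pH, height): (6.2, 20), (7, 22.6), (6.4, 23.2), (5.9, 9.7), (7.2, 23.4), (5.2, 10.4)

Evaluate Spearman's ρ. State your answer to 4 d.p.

0.8857

Rank pH: 3, 5, 4, 2, 6, 1
Rank height: 3, 4, 5, 1, 6, 2
d = rank(pH) − rank(height): 0, 1, -1, 1, 0, -1; Σd² = 4
ρ = 1 − 6Σd² / [n(n²−1)] = 1 − 6×4 / (6×35) = 1 − 24/210 ≈ 0.8857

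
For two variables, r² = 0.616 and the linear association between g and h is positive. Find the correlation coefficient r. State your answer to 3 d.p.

|r| = √0.616 = 0.785
The association is positive, so r = 0.785.

0.785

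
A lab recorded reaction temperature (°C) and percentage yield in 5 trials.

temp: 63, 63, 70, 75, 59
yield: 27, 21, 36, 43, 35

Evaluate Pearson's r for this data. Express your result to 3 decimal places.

n = 5, Σx = 330, Σy = 162, Σx² = 21944, Σy² = 5540, Σxy = 10834
nΣxy − ΣxΣy = 54170 − 53460 = 710
nΣx² − (Σx)² = 109720 − 108900 = 820; nΣy² − (Σy)² = 27700 − 26244 = 1456
r = 710 / √(820 × 1456) = 710 / 1092.6665 ≈ 0.650

0.650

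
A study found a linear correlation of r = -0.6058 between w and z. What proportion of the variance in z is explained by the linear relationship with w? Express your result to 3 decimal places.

r² = (-0.6058)² = 0.367

0.367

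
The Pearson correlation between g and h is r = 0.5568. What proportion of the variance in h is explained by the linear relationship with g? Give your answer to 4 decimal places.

0.3100

r² = (0.5568)² = 0.3100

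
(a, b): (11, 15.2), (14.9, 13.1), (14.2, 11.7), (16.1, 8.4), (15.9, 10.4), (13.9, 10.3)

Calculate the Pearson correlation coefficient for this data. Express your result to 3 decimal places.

-0.818

n = 6, Σa = 86, Σb = 69.1, Σa² = 1249.88, Σb² = 824.35, Σab = 972.3
nΣab − ΣaΣb = 5833.8 − 5942.6 = -108.8
nΣa² − (Σa)² = 7499.28 − 7396 = 103.28; nΣb² − (Σb)² = 4946.1 − 4774.81 = 171.29
r = -108.8 / √(103.28 × 171.29) = -108.8 / 133.0069 ≈ -0.818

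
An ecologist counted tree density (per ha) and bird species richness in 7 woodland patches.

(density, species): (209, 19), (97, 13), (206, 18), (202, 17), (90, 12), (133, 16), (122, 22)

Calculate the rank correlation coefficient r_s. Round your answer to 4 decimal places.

Rank density: 7, 2, 6, 5, 1, 4, 3
Rank species: 6, 2, 5, 4, 1, 3, 7
d = rank(density) − rank(species): 1, 0, 1, 1, 0, 1, -4; Σd² = 20
ρ = 1 − 6Σd² / [n(n²−1)] = 1 − 6×20 / (7×48) = 1 − 120/336 ≈ 0.6429

0.6429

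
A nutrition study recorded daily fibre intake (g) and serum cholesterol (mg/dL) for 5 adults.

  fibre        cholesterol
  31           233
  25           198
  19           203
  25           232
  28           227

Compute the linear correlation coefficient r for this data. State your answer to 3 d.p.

n = 5, Σx = 128, Σy = 1093, Σx² = 3356, Σy² = 240055, Σxy = 28186
nΣxy − ΣxΣy = 140930 − 139904 = 1026
nΣx² − (Σx)² = 16780 − 16384 = 396; nΣy² − (Σy)² = 1200275 − 1194649 = 5626
r = 1026 / √(396 × 5626) = 1026 / 1492.6138 ≈ 0.687

0.687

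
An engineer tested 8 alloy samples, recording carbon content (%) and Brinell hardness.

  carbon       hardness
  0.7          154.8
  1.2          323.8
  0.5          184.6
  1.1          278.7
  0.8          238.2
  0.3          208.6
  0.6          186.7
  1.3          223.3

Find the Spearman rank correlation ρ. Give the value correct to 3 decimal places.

Rank carbon: 4, 7, 2, 6, 5, 1, 3, 8
Rank hardness: 1, 8, 2, 7, 6, 4, 3, 5
d = rank(carbon) − rank(hardness): 3, -1, 0, -1, -1, -3, 0, 3; Σd² = 30
ρ = 1 − 6Σd² / [n(n²−1)] = 1 − 6×30 / (8×63) = 1 − 180/504 ≈ 0.643

0.643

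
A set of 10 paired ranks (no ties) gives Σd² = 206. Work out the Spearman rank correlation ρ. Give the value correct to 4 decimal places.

ρ = 1 − 6Σd² / [n(n²−1)] = 1 − 6×206 / (10×99)
  = 1 − 1236/990 = 1 − 1.24848 ≈ -0.2485

-0.2485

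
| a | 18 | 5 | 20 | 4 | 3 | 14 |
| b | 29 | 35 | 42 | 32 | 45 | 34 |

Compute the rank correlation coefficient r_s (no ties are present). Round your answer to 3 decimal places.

Rank a: 5, 3, 6, 2, 1, 4
Rank b: 1, 4, 5, 2, 6, 3
d = rank(a) − rank(b): 4, -1, 1, 0, -5, 1; Σd² = 44
ρ = 1 − 6Σd² / [n(n²−1)] = 1 − 6×44 / (6×35) = 1 − 264/210 ≈ -0.257

-0.257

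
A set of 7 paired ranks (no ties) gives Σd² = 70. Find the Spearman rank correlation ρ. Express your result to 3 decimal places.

ρ = 1 − 6Σd² / [n(n²−1)] = 1 − 6×70 / (7×48)
  = 1 − 420/336 = 1 − 1.2500 ≈ -0.250

-0.250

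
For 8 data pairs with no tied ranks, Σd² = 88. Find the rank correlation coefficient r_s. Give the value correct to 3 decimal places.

ρ = 1 − 6Σd² / [n(n²−1)] = 1 − 6×88 / (8×63)
  = 1 − 528/504 = 1 − 1.0476 ≈ -0.048

-0.048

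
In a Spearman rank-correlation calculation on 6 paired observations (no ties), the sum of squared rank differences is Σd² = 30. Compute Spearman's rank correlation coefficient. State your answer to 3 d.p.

0.143

ρ = 1 − 6Σd² / [n(n²−1)] = 1 − 6×30 / (6×35)
  = 1 − 180/210 = 1 − 0.8571 ≈ 0.143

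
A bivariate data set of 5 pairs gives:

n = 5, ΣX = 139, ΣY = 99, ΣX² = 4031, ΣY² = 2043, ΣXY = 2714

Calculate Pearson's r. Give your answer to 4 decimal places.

r = (nΣXY − ΣXΣY) / √[(nΣX² − (ΣX)²)(nΣY² − (ΣY)²)]
Numerator: 5×2714 − 139×99 = -191
Denominator: √[(20155 − 19321)(10215 − 9801)] = √[834 × 414] = 587.6019
r = -191 / 587.6019 ≈ -0.3251

-0.3251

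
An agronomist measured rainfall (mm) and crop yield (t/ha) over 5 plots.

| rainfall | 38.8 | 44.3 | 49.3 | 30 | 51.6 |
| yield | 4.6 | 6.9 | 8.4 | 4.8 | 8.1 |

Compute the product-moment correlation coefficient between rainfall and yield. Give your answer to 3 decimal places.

n = 5, Σx = 214, Σy = 32.8, Σx² = 9460.98, Σy² = 227.98, Σxy = 1460.23
nΣxy − ΣxΣy = 7301.15 − 7019.2 = 281.95
nΣx² − (Σx)² = 47304.9 − 45796 = 1508.9; nΣy² − (Σy)² = 1139.9 − 1075.84 = 64.06
r = 281.95 / √(1508.9 × 64.06) = 281.95 / 310.9021 ≈ 0.907

0.907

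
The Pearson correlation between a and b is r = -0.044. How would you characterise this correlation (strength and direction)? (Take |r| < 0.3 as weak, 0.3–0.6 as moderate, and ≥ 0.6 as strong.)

r = -0.044 < 0 so the relationship is negative.
|r| = 0.044, which falls in the weak range.

weak negative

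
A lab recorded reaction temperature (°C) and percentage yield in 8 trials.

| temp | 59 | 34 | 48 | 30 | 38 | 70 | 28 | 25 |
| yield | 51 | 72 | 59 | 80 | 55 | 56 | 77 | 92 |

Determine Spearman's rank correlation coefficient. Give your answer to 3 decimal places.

Rank temp: 7, 4, 6, 3, 5, 8, 2, 1
Rank yield: 1, 5, 4, 7, 2, 3, 6, 8
d = rank(temp) − rank(yield): 6, -1, 2, -4, 3, 5, -4, -7; Σd² = 156
ρ = 1 − 6Σd² / [n(n²−1)] = 1 − 6×156 / (8×63) = 1 − 936/504 ≈ -0.857

-0.857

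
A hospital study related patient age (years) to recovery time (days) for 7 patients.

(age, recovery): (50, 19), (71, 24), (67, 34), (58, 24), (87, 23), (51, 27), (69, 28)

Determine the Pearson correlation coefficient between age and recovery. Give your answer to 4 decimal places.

0.1365

n = 7, Σx = 453, Σy = 179, Σx² = 30325, Σy² = 4711, Σxy = 11634
nΣxy − ΣxΣy = 81438 − 81087 = 351
nΣx² − (Σx)² = 212275 − 205209 = 7066; nΣy² − (Σy)² = 32977 − 32041 = 936
r = 351 / √(7066 × 936) = 351 / 2571.7263 ≈ 0.1365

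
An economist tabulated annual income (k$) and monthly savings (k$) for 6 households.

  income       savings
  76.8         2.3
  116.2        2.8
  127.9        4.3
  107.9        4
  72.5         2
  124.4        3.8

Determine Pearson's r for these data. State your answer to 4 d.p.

n = 6, Σx = 625.7, Σy = 19.2, Σx² = 68133.11, Σy² = 66.06, Σxy = 2101.29
nΣxy − ΣxΣy = 12607.74 − 12013.44 = 594.3
nΣx² − (Σx)² = 408798.66 − 391500.49 = 17298.17; nΣy² − (Σy)² = 396.36 − 368.64 = 27.72
r = 594.3 / √(17298.17 × 27.72) = 594.3 / 692.4632 ≈ 0.8582

0.8582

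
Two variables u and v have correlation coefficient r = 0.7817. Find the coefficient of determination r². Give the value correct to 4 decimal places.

0.6111

r² = (0.7817)² = 0.6111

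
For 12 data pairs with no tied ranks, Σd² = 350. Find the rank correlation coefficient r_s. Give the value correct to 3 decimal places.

ρ = 1 − 6Σd² / [n(n²−1)] = 1 − 6×350 / (12×143)
  = 1 − 2100/1716 = 1 − 1.2238 ≈ -0.224

-0.224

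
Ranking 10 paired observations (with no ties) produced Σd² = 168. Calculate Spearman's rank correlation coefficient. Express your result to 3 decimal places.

ρ = 1 − 6Σd² / [n(n²−1)] = 1 − 6×168 / (10×99)
  = 1 − 1008/990 = 1 − 1.0182 ≈ -0.018

-0.018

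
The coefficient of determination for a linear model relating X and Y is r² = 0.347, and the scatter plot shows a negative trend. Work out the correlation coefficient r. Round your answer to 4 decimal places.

|r| = √0.347 = 0.5891
The association is negative, so r = −0.5891.

-0.5891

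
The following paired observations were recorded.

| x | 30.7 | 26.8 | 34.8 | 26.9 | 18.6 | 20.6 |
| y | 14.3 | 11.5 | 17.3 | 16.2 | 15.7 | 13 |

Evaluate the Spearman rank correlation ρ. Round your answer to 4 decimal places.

0.4857

Rank x: 5, 3, 6, 4, 1, 2
Rank y: 3, 1, 6, 5, 4, 2
d = rank(x) − rank(y): 2, 2, 0, -1, -3, 0; Σd² = 18
ρ = 1 − 6Σd² / [n(n²−1)] = 1 − 6×18 / (6×35) = 1 − 108/210 ≈ 0.4857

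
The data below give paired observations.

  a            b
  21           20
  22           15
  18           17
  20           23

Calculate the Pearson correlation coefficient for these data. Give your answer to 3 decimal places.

-0.153

n = 4, Σa = 81, Σb = 75, Σa² = 1649, Σb² = 1443, Σab = 1516
nΣab − ΣaΣb = 6064 − 6075 = -11
nΣa² − (Σa)² = 6596 − 6561 = 35; nΣb² − (Σb)² = 5772 − 5625 = 147
r = -11 / √(35 × 147) = -11 / 71.7287 ≈ -0.153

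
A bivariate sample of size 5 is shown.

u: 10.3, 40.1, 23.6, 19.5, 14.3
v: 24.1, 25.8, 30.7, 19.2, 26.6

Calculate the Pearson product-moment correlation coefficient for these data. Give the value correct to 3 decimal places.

n = 5, Σu = 107.8, Σv = 126.4, Σu² = 2855.8, Σv² = 3265.14, Σuv = 2762.11
nΣuv − ΣuΣv = 13810.55 − 13625.92 = 184.63
nΣu² − (Σu)² = 14279 − 11620.84 = 2658.16; nΣv² − (Σv)² = 16325.7 − 15976.96 = 348.74
r = 184.63 / √(2658.16 × 348.74) = 184.63 / 962.8119 ≈ 0.192

0.192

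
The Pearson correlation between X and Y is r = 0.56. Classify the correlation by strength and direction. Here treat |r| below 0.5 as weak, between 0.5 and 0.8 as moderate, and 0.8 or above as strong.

r = 0.56 > 0 so the relationship is positive.
|r| = 0.56, which falls in the moderate range.

moderate positive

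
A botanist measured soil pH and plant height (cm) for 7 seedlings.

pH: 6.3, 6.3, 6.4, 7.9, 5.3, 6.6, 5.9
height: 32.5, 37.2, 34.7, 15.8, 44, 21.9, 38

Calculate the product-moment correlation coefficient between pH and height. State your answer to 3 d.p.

n = 7, Σx = 44.7, Σy = 224.1, Σx² = 289.21, Σy² = 7753.43, Σxy = 1387.95
nΣxy − ΣxΣy = 9715.65 − 10017.27 = -301.62
nΣx² − (Σx)² = 2024.47 − 1998.09 = 26.38; nΣy² − (Σy)² = 54274.01 − 50220.81 = 4053.2
r = -301.62 / √(26.38 × 4053.2) = -301.62 / 326.9915 ≈ -0.922

-0.922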